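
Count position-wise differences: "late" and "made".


Comparing character by character (same length = 4):
  Pos 0: 'l' vs 'm' !=
  Pos 1: 'a' vs 'a' =
  Pos 2: 't' vs 'd' !=
  Pos 3: 'e' vs 'e' =
Hamming distance = 2


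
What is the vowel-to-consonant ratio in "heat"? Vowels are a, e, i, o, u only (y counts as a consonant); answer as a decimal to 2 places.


Word: "heat"
Vowels (a,e,i,o,u): 2
Consonants: 2
Ratio = 2/2
= 1.00


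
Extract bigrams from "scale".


Word: "scale" (length 5)
Number of bigrams = 5 - 2 + 1 = 4
  Position 0: "sc"
  Position 1: "ca"
  Position 2: "al"
  Position 3: "le"
Bigrams = "sc", "ca", "al", "le"


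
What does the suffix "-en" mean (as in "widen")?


Suffix: -en
As in: widen -> wide + -en, with a spelling change
Meaning = to make / become


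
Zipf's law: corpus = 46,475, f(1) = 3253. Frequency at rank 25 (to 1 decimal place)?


Zipf's law: f(r) = f(1) / r
f(1) = 3253
f(25) = 3253 / 25
= 130.1 occurrences


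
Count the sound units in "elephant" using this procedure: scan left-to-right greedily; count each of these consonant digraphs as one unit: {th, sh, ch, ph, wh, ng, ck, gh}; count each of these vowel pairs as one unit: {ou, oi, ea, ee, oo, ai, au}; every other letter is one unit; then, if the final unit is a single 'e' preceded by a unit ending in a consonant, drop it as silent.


Word: "elephant" (8 letters)
Left-to-right scan:
  (1) 'e' (letter)
  (2) 'l' (letter)
  (3) 'e' (letter)
  (4) 'ph' (digraph)
  (5) 'a' (letter)
  (6) 'n' (letter)
  (7) 't' (letter)
Units from scan: 7
Sound units = 7 units


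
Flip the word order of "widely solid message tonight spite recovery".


Original: "widely solid message tonight spite recovery"
Words (1..n): widely | solid | message | tonight | spite | recovery
Reversed (n..1): recovery | spite | tonight | message | solid | widely
Result = "recovery spite tonight message solid widely"


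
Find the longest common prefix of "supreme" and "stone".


Word 1: "supreme"
Word 2: "stone"
Comparing from start:
  Pos 0: 's' == 's'
  Pos 1: 'u' != 't' (stop)
LCP = "s" (length 1)


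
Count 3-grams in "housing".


Word: "housing" (length 7)
Number of 3-grams = length - 3 + 1 = 7 - 3 + 1
= 5


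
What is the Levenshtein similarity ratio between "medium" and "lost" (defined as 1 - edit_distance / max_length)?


Word 1: "medium" (length 6)
Word 2: "lost" (length 4)
One optimal edit sequence:
  1. delete 'm'  (+1)
  2. delete 'e'  (+1)
  3. substitute 'd' -> 'l'  (+1)
  4. substitute 'i' -> 'o'  (+1)
  5. substitute 'u' -> 's'  (+1)
  6. substitute 'm' -> 't'  (+1)
Edit distance = 6
Max length = max(6, 4) = 6
Similarity = 1 - 6/6
= 0.0000


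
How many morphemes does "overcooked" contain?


Word: "overcooked"
Morphemes: over- | cook | -ed
Each morpheme carries meaning
= 3 morphemes


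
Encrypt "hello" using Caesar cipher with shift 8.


Word: "hello"
Shift: 8
Each letter → (letter + shift) mod 26:
  'h' (7) + 8 = 15 → 'p'
  'e' (4) + 8 = 12 → 'm'
  'l' (11) + 8 = 19 → 't'
  'l' (11) + 8 = 19 → 't'
  'o' (14) + 8 = 22 → 'w'
Result = "pmttw"


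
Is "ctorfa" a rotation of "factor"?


Word: "factor", Candidate: "ctorfa"
Method: check if candidate is substring of word+word
"factorfactor" contains "ctorfa"? Yes
Is rotation = Yes


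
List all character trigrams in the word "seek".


Word: "seek" (length 4)
Number of trigrams = 4 - 3 + 1 = 2
  Position 0: "see"
  Position 1: "eek"
Trigrams = "see", "eek"


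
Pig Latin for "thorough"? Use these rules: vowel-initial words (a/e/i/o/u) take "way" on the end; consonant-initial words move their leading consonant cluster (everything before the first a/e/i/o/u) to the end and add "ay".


Word: "thorough"
Starts with consonant(s) → move to end, add 'ay'
Consonant cluster: "th"
Pig Latin = "oroughthay"


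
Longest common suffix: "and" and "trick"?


Word 1: "and"
Word 2: "trick"
Comparing from end:
  Pos -1: 'd' != 'k' (stop)
LCS = "" (length 0)


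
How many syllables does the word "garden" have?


Word: "garden"
Syllable breakdown: gar | den
Counting: 2 parts
= 2 syllables


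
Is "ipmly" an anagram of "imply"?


Word 1: "imply" → sorted: ilmpy
Word 2: "ipmly" → sorted: ilmpy
Same letters? ilmpy == ilmpy
Anagram = Yes


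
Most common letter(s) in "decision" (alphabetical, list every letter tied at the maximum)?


Word: "decision"
Letter counts:
  'c': 1
  'd': 1
  'e': 1
  'i': 2
  'n': 1
  'o': 1
  's': 1
Maximum count = 2
Most frequent = 'i' (2 times each)


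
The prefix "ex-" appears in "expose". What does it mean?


Prefix: ex-
As in: expose -> ex- + pose
Meaning = out / former


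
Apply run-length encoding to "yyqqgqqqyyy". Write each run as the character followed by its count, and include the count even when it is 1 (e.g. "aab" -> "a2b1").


String: "yyqqgqqqyyy"
Scanning for consecutive runs:
  'y' x 2
  'q' x 2
  'g' x 1
  'q' x 3
  'y' x 3
RLE = "y2q2g1q3y3"


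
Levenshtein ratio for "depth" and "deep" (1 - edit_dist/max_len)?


Word 1: "depth" (length 5)
Word 2: "deep" (length 4)
One optimal edit sequence:
  1. keep 'd'
  2. keep 'e'
  3. delete 'p'  (+1)
  4. substitute 't' -> 'e'  (+1)
  5. substitute 'h' -> 'p'  (+1)
Edit distance = 3
Max length = max(5, 4) = 5
Similarity = 1 - 3/5
= 0.4000


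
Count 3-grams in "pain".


Word: "pain" (length 4)
Number of 3-grams = length - 3 + 1 = 4 - 3 + 1
= 2


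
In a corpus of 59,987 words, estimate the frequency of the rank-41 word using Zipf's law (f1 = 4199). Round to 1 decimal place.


Zipf's law: f(r) = f(1) / r
f(1) = 4199
f(41) = 4199 / 41
= 102.4 occurrences


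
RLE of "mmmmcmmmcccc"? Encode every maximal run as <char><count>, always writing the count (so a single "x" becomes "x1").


String: "mmmmcmmmcccc"
Scanning for consecutive runs:
  'm' x 4
  'c' x 1
  'm' x 3
  'c' x 4
RLE = "m4c1m3c4"


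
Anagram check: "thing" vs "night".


Word 1: "thing" → sorted: ghint
Word 2: "night" → sorted: ghint
Same letters? ghint == ghint
Anagram = Yes


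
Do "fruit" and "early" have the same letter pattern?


Pattern of "fruit": [0, 1, 2, 3, 4]
Pattern of "early": [0, 1, 2, 3, 4]
Patterns match
Same pattern = Yes


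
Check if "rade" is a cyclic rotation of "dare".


Word: "dare", Candidate: "rade"
Method: check if candidate is substring of word+word
"daredare" contains "rade"? No
Is rotation = No


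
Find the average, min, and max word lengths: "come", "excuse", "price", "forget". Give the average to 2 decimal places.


Lengths: "come"=4, "excuse"=6, "price"=5, "forget"=6
Sum = 21, Count = 4
Average = 21/4 = 5.25
= avg=5.25, min=4, max=6


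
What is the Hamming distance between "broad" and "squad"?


Comparing character by character (same length = 5):
  Pos 0: 'b' vs 's' !=
  Pos 1: 'r' vs 'q' !=
  Pos 2: 'o' vs 'u' !=
  Pos 3: 'a' vs 'a' =
  Pos 4: 'd' vs 'd' =
Hamming distance = 3


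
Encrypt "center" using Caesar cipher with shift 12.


Word: "center"
Shift: 12
Each letter → (letter + shift) mod 26:
  'c' (2) + 12 = 14 → 'o'
  'e' (4) + 12 = 16 → 'q'
  'n' (13) + 12 = 25 → 'z'
  't' (19) + 12 = 5 → 'f'
  'e' (4) + 12 = 16 → 'q'
  'r' (17) + 12 = 3 → 'd'
Result = "oqzfqd"


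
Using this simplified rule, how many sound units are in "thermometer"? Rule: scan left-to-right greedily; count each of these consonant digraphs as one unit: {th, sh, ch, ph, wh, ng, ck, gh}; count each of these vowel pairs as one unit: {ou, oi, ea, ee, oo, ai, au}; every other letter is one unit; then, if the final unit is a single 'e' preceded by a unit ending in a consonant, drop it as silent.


Word: "thermometer" (11 letters)
Left-to-right scan:
  1. 'th' (digraph)
  2. 'e' (letter)
  3. 'r' (letter)
  4. 'm' (letter)
  5. 'o' (letter)
  6. 'm' (letter)
  7. 'e' (letter)
  8. 't' (letter)
  9. 'e' (letter)
  10. 'r' (letter)
Units from scan: 10
Sound units = 10 units


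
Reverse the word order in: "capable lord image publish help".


Original: "capable lord image publish help"
Words (1..n): capable | lord | image | publish | help
Reversed (n..1): help | publish | image | lord | capable
Result = "help publish image lord capable"


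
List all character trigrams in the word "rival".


Word: "rival" (length 5)
Number of trigrams = 5 - 3 + 1 = 3
  Position 0: "riv"
  Position 1: "iva"
  Position 2: "val"
Trigrams = "riv", "iva", "val"


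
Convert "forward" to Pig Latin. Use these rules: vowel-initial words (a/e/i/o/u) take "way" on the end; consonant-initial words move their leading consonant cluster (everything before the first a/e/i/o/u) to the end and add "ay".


Word: "forward"
Starts with consonant(s) → move to end, add 'ay'
Consonant cluster: "f"
Pig Latin = "orwardfay"


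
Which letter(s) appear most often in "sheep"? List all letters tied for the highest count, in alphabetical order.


Word: "sheep"
Letter counts:
  'e': 2
  'h': 1
  'p': 1
  's': 1
Maximum count = 2
Most frequent = 'e' (2 times each)


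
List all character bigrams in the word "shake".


Word: "shake" (length 5)
Number of bigrams = 5 - 2 + 1 = 4
  Position 0: "sh"
  Position 1: "ha"
  Position 2: "ak"
  Position 3: "ke"
Bigrams = "sh", "ha", "ak", "ke"


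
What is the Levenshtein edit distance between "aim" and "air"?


Word 1: "aim" (length 3)
Word 2: "air" (length 3)
One optimal edit sequence (insert/delete/substitute each cost 1):
  1. keep 'a'
  2. keep 'i'
  3. substitute 'm' -> 'r'  (+1)
Total edit operations: 1
Edit distance = 1


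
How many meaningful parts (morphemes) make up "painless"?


Word: "painless"
Morphemes: pain + -less
Each morpheme carries meaning
= 2 morphemes


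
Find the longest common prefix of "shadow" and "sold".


Word 1: "shadow"
Word 2: "sold"
Comparing from start:
  Pos 0: 's' == 's'
  Pos 1: 'h' != 'o' (stop)
LCP = "s" (length 1)


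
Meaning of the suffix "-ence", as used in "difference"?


Suffix: -ence
As in: difference -> differ + -ence
Meaning = state of


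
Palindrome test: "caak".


Word: "caak"
Reversed: "kaac"
Forward == Backward? caak != kaac
Palindrome = No


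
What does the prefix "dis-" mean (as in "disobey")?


Prefix: dis-
As in: disobey -> dis- + obey
Meaning = not / opposite


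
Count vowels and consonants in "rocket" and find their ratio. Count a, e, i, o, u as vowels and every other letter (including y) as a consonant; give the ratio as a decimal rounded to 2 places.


Word: "rocket"
Vowels (a,e,i,o,u): 2
Consonants: 4
Ratio = 2/4
= 0.50


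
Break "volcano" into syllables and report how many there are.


Word: "volcano"
Syllable breakdown: vol-ca-no
Counting: 3 parts
= 3 syllables


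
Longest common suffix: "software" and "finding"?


Word 1: "software"
Word 2: "finding"
Comparing from end:
  Pos -1: 'e' != 'g' (stop)
LCS = "" (length 0)


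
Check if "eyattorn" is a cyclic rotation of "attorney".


Word: "attorney", Candidate: "eyattorn"
Method: check if candidate is substring of word+word
"attorneyattorney" contains "eyattorn"? Yes
Is rotation = Yes


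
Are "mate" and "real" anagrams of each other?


Word 1: "mate" → sorted: aemt
Word 2: "real" → sorted: aelr
Same letters? aemt != aelr
Anagram = No


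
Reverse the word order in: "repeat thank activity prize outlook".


Original: "repeat thank activity prize outlook"
Words (1..n): repeat | thank | activity | prize | outlook
Reversed (n..1): outlook | prize | activity | thank | repeat
Result = "outlook prize activity thank repeat"


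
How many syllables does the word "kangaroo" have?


Word: "kangaroo"
Syllable breakdown: kan · ga · roo
Counting: 3 parts
= 3 syllables


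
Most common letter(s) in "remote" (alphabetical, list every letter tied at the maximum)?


Word: "remote"
Letter counts:
  'e': 2
  'm': 1
  'o': 1
  'r': 1
  't': 1
Maximum count = 2
Most frequent = 'e' (2 times each)


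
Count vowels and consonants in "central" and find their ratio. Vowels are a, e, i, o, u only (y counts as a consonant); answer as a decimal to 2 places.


Word: "central"
Vowels (a,e,i,o,u): 2
Consonants: 5
Ratio = 2/5
= 0.40


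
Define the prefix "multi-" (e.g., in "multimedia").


Prefix: multi-
As in: multimedia -> multi- + media
Meaning = many


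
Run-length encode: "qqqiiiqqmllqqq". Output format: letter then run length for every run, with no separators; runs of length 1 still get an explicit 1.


String: "qqqiiiqqmllqqq"
Scanning for consecutive runs:
  'q' x 3
  'i' x 3
  'q' x 2
  'm' x 1
  'l' x 2
  'q' x 3
RLE = "q3i3q2m1l2q3"


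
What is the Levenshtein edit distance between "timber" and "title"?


Word 1: "timber" (length 6)
Word 2: "title" (length 5)
One optimal edit sequence (insert/delete/substitute each cost 1):
  1. keep 't'
  2. keep 'i'
  3. substitute 'm' -> 't'  (+1)
  4. substitute 'b' -> 'l'  (+1)
  5. keep 'e'
  6. delete 'r'  (+1)
Total edit operations: 3
Edit distance = 3


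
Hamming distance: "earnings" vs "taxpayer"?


Comparing character by character (same length = 8):
  Pos 0: 'e' vs 't' !=
  Pos 1: 'a' vs 'a' =
  Pos 2: 'r' vs 'x' !=
  Pos 3: 'n' vs 'p' !=
  Pos 4: 'i' vs 'a' !=
  Pos 5: 'n' vs 'y' !=
  Pos 6: 'g' vs 'e' !=
  Pos 7: 's' vs 'r' !=
Hamming distance = 7


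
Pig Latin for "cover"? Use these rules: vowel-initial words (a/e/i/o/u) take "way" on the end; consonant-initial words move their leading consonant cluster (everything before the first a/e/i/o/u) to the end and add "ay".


Word: "cover"
Starts with consonant(s) → move to end, add 'ay'
Consonant cluster: "c"
Pig Latin = "overcay"


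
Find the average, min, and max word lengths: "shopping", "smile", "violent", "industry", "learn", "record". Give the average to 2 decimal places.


Lengths: "shopping"=8, "smile"=5, "violent"=7, "industry"=8, "learn"=5, "record"=6
Sum = 39, Count = 6
Average = 39/6 = 6.50
= avg=6.50, min=5, max=8


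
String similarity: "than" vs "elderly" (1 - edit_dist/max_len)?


Word 1: "than" (length 4)
Word 2: "elderly" (length 7)
One optimal edit sequence:
  1. insert 'e'  (+1)
  2. insert 'l'  (+1)
  3. insert 'd'  (+1)
  4. substitute 't' -> 'e'  (+1)
  5. substitute 'h' -> 'r'  (+1)
  6. substitute 'a' -> 'l'  (+1)
  7. substitute 'n' -> 'y'  (+1)
Edit distance = 7
Max length = max(4, 7) = 7
Similarity = 1 - 7/7
= 0.0000


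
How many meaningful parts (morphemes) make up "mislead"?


Word: "mislead"
Morphemes: mis- + lead
Each morpheme carries meaning
= 2 morphemes


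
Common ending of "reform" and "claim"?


Word 1: "reform"
Word 2: "claim"
Comparing from end:
  Pos -1: 'm' == 'm'
  Pos -2: 'r' != 'i' (stop)
LCS = "m" (length 1)


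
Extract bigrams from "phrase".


Word: "phrase" (length 6)
Number of bigrams = 6 - 2 + 1 = 5
  Position 0: "ph"
  Position 1: "hr"
  Position 2: "ra"
  Position 3: "as"
  Position 4: "se"
Bigrams = "ph", "hr", "ra", "as", "se"


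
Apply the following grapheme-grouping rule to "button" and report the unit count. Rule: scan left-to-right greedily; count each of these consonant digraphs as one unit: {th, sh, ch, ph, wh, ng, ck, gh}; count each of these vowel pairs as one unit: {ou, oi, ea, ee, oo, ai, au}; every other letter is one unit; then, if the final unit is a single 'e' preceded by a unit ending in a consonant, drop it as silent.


Word: "button" (6 letters)
Left-to-right scan:
  [1] 'b' (letter)
  [2] 'u' (letter)
  [3] 't' (letter)
  [4] 't' (letter)
  [5] 'o' (letter)
  [6] 'n' (letter)
Units from scan: 6
Sound units = 6 units


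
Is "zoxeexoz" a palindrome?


Word: "zoxeexoz"
Reversed: "zoxeexoz"
Forward == Backward? zoxeexoz == zoxeexoz
Palindrome = Yes


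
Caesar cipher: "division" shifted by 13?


Word: "division"
Shift: 13
Each letter → (letter + shift) mod 26:
  'd' (3) + 13 = 16 → 'q'
  'i' (8) + 13 = 21 → 'v'
  'v' (21) + 13 = 8 → 'i'
  'i' (8) + 13 = 21 → 'v'
  's' (18) + 13 = 5 → 'f'
  'i' (8) + 13 = 21 → 'v'
  'o' (14) + 13 = 1 → 'b'
  'n' (13) + 13 = 0 → 'a'
Result = "qvivfvba"


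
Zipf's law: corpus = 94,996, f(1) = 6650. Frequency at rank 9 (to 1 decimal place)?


Zipf's law: f(r) = f(1) / r
f(1) = 6650
f(9) = 6650 / 9
= 738.9 occurrences


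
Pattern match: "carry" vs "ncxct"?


Pattern of "carry": [0, 1, 2, 2, 3]
Pattern of "ncxct": [0, 1, 2, 1, 3]
Patterns do not match
Same pattern = No


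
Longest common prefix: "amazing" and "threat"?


Word 1: "amazing"
Word 2: "threat"
Comparing from start:
  Pos 0: 'a' != 't' (stop)
LCP = "" (length 0)


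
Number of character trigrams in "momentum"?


Word: "momentum" (length 8)
Number of 3-grams = length - 3 + 1 = 8 - 3 + 1
= 6


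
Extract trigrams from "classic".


Word: "classic" (length 7)
Number of trigrams = 7 - 3 + 1 = 5
  Position 0: "cla"
  Position 1: "las"
  Position 2: "ass"
  Position 3: "ssi"
  Position 4: "sic"
Trigrams = "cla", "las", "ass", "ssi", "sic"


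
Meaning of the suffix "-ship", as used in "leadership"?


Suffix: -ship
As in: leadership -> leader + -ship
Meaning = state / position


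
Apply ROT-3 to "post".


Word: "post"
Shift: 3
Each letter → (letter + shift) mod 26:
  'p' (15) + 3 = 18 → 's'
  'o' (14) + 3 = 17 → 'r'
  's' (18) + 3 = 21 → 'v'
  't' (19) + 3 = 22 → 'w'
Result = "srvw"


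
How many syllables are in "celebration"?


Word: "celebration"
Syllable breakdown: cel | e | bra | tion
Counting: 4 parts
= 4 syllables


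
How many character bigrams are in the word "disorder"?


Word: "disorder" (length 8)
Number of 2-grams = length - 2 + 1 = 8 - 2 + 1
= 7


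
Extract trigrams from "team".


Word: "team" (length 4)
Number of trigrams = 4 - 3 + 1 = 2
  Position 0: "tea"
  Position 1: "eam"
Trigrams = "tea", "eam"


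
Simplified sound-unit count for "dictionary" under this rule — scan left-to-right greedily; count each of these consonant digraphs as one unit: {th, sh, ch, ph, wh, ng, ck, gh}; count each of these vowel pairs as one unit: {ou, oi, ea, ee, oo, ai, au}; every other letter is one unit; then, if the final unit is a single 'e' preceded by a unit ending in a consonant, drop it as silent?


Word: "dictionary" (10 letters)
Left-to-right scan:
  (1) 'd' (letter)
  (2) 'i' (letter)
  (3) 'c' (letter)
  (4) 't' (letter)
  (5) 'i' (letter)
  (6) 'o' (letter)
  (7) 'n' (letter)
  (8) 'a' (letter)
  (9) 'r' (letter)
  (10) 'y' (letter)
Units from scan: 10
Sound units = 10 units


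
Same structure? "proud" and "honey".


Pattern of "proud": [0, 1, 2, 3, 4]
Pattern of "honey": [0, 1, 2, 3, 4]
Patterns match
Same pattern = Yes


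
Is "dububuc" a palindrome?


Word: "dububuc"
Reversed: "cububud"
Forward == Backward? dububuc != cububud
Palindrome = No


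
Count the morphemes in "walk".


Word: "walk"
Morphemes: walk
Each morpheme carries meaning
= 1 morpheme


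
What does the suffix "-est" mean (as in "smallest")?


Suffix: -est
Example: smallest (small + -est)
Meaning = most


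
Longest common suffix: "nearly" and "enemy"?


Word 1: "nearly"
Word 2: "enemy"
Comparing from end:
  Pos -1: 'y' == 'y'
  Pos -2: 'l' != 'm' (stop)
LCS = "y" (length 1)


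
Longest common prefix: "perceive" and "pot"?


Word 1: "perceive"
Word 2: "pot"
Comparing from start:
  Pos 0: 'p' == 'p'
  Pos 1: 'e' != 'o' (stop)
LCP = "p" (length 1)


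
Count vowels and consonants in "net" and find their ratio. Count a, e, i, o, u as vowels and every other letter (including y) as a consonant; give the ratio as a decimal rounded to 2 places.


Word: "net"
Vowels (a,e,i,o,u): 1
Consonants: 2
Ratio = 1/2
= 0.50


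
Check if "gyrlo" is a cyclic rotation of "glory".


Word: "glory", Candidate: "gyrlo"
Method: check if candidate is substring of word+word
"gloryglory" contains "gyrlo"? No
Is rotation = No


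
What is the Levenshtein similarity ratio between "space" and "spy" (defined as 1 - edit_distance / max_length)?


Word 1: "space" (length 5)
Word 2: "spy" (length 3)
One optimal edit sequence:
  1. keep 's'
  2. keep 'p'
  3. delete 'a'  (+1)
  4. delete 'c'  (+1)
  5. substitute 'e' -> 'y'  (+1)
Edit distance = 3
Max length = max(5, 3) = 5
Similarity = 1 - 3/5
= 0.4000


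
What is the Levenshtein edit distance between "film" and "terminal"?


Word 1: "film" (length 4)
Word 2: "terminal" (length 8)
One optimal edit sequence (insert/delete/substitute each cost 1):
  1. insert 't'  (+1)
  2. insert 'e'  (+1)
  3. insert 'r'  (+1)
  4. substitute 'f' -> 'm'  (+1)
  5. keep 'i'
  6. insert 'n'  (+1)
  7. substitute 'l' -> 'a'  (+1)
  8. substitute 'm' -> 'l'  (+1)
Total edit operations: 7
Edit distance = 7


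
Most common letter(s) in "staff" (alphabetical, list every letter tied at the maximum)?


Word: "staff"
Letter counts:
  'a': 1
  'f': 2
  's': 1
  't': 1
Maximum count = 2
Most frequent = 'f' (2 times each)


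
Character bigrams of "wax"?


Word: "wax" (length 3)
Number of bigrams = 3 - 2 + 1 = 2
  Position 0: "wa"
  Position 1: "ax"
Bigrams = "wa", "ax"


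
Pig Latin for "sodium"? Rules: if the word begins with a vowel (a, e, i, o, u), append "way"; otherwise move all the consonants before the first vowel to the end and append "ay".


Word: "sodium"
Starts with consonant(s) → move to end, add 'ay'
Consonant cluster: "s"
Pig Latin = "odiumsay"


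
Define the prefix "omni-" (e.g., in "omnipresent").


Prefix: omni-
Example: omnipresent = omni- + present
Meaning = all


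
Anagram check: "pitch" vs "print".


Word 1: "pitch" → sorted: chipt
Word 2: "print" → sorted: inprt
Same letters? chipt != inprt
Anagram = No


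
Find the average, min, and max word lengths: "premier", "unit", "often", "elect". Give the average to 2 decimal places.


Lengths: "premier"=7, "unit"=4, "often"=5, "elect"=5
Sum = 21, Count = 4
Average = 21/4 = 5.25
= avg=5.25, min=4, max=7


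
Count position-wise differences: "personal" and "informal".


Comparing character by character (same length = 8):
  Pos 0: 'p' vs 'i' !=
  Pos 1: 'e' vs 'n' !=
  Pos 2: 'r' vs 'f' !=
  Pos 3: 's' vs 'o' !=
  Pos 4: 'o' vs 'r' !=
  Pos 5: 'n' vs 'm' !=
  Pos 6: 'a' vs 'a' =
  Pos 7: 'l' vs 'l' =
Hamming distance = 6


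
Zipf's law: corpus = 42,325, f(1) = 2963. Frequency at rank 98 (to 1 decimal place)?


Zipf's law: f(r) = f(1) / r
f(1) = 2963
f(98) = 2963 / 98
= 30.2 occurrences


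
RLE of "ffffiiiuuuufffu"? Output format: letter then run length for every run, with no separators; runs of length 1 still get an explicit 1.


String: "ffffiiiuuuufffu"
Scanning for consecutive runs:
  'f' x 4
  'i' x 3
  'u' x 4
  'f' x 3
  'u' x 1
RLE = "f4i3u4f3u1"


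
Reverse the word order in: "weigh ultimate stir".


Original: "weigh ultimate stir"
Words (1..n): weigh | ultimate | stir
Reversed (n..1): stir | ultimate | weigh
Result = "stir ultimate weigh"


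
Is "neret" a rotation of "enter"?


Word: "enter", Candidate: "neret"
Method: check if candidate is substring of word+word
"enterenter" contains "neret"? No
Is rotation = No


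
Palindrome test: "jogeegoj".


Word: "jogeegoj"
Reversed: "jogeegoj"
Forward == Backward? jogeegoj == jogeegoj
Palindrome = Yes


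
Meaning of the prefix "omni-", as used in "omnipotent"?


Prefix: omni-
Example: omnipotent (omni- + potent)
Meaning = all


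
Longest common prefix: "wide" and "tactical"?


Word 1: "wide"
Word 2: "tactical"
Comparing from start:
  Pos 0: 'w' != 't' (stop)
LCP = "" (length 0)


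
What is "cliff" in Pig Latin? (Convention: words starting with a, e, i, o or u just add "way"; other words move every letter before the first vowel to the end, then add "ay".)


Word: "cliff"
Starts with consonant(s) → move to end, add 'ay'
Consonant cluster: "cl"
Pig Latin = "iffclay"


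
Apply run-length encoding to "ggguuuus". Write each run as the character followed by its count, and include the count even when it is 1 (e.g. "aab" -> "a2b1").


String: "ggguuuus"
Scanning for consecutive runs:
  'g' x 3
  'u' x 4
  's' x 1
RLE = "g3u4s1"


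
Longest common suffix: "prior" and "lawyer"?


Word 1: "prior"
Word 2: "lawyer"
Comparing from end:
  Pos -1: 'r' == 'r'
  Pos -2: 'o' != 'e' (stop)
LCS = "r" (length 1)


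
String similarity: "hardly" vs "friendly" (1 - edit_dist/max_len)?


Word 1: "hardly" (length 6)
Word 2: "friendly" (length 8)
One optimal edit sequence:
  1. insert 'f'  (+1)
  2. insert 'r'  (+1)
  3. substitute 'h' -> 'i'  (+1)
  4. substitute 'a' -> 'e'  (+1)
  5. substitute 'r' -> 'n'  (+1)
  6. keep 'd'
  7. keep 'l'
  8. keep 'y'
Edit distance = 5
Max length = max(6, 8) = 8
Similarity = 1 - 5/8
= 0.3750


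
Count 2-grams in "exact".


Word: "exact" (length 5)
Number of 2-grams = length - 2 + 1 = 5 - 2 + 1
= 4


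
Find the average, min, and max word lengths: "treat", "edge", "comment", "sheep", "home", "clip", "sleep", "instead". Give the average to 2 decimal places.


Lengths: "treat"=5, "edge"=4, "comment"=7, "sheep"=5, "home"=4, "clip"=4, "sleep"=5, "instead"=7
Sum = 41, Count = 8
Average = 41/8 = 5.13
= avg=5.13, min=4, max=7


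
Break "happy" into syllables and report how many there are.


Word: "happy"
Syllable breakdown: hap | py
Counting: 2 parts
= 2 syllables


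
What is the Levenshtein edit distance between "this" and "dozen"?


Word 1: "this" (length 4)
Word 2: "dozen" (length 5)
One optimal edit sequence (insert/delete/substitute each cost 1):
  1. insert 'd'  (+1)
  2. substitute 't' -> 'o'  (+1)
  3. substitute 'h' -> 'z'  (+1)
  4. substitute 'i' -> 'e'  (+1)
  5. substitute 's' -> 'n'  (+1)
Total edit operations: 5
Edit distance = 5


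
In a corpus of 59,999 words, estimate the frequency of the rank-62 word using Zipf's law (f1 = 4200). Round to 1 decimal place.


Zipf's law: f(r) = f(1) / r
f(1) = 4200
f(62) = 4200 / 62
= 67.7 occurrences


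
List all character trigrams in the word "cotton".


Word: "cotton" (length 6)
Number of trigrams = 6 - 3 + 1 = 4
  Position 0: "cot"
  Position 1: "ott"
  Position 2: "tto"
  Position 3: "ton"
Trigrams = "cot", "ott", "tto", "ton"


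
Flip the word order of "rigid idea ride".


Original: "rigid idea ride"
Words (1..n): rigid | idea | ride
Reversed (n..1): ride | idea | rigid
Result = "ride idea rigid"


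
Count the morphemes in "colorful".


Word: "colorful"
Morphemes: color + -ful
Each morpheme carries meaning
= 2 morphemes


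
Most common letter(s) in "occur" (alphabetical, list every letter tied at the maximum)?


Word: "occur"
Letter counts:
  'c': 2
  'o': 1
  'r': 1
  'u': 1
Maximum count = 2
Most frequent = 'c' (2 times each)


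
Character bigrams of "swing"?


Word: "swing" (length 5)
Number of bigrams = 5 - 2 + 1 = 4
  Position 0: "sw"
  Position 1: "wi"
  Position 2: "in"
  Position 3: "ng"
Bigrams = "sw", "wi", "in", "ng"


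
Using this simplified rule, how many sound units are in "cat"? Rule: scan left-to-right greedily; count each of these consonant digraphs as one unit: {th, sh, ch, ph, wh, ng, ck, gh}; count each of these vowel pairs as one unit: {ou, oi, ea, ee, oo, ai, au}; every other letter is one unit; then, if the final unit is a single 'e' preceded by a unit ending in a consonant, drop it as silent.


Word: "cat" (3 letters)
Left-to-right scan:
  1. 'c' (letter)
  2. 'a' (letter)
  3. 't' (letter)
Units from scan: 3
Sound units = 3 units


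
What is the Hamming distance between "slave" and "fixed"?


Comparing character by character (same length = 5):
  Pos 0: 's' vs 'f' !=
  Pos 1: 'l' vs 'i' !=
  Pos 2: 'a' vs 'x' !=
  Pos 3: 'v' vs 'e' !=
  Pos 4: 'e' vs 'd' !=
Hamming distance = 5


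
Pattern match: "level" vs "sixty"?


Pattern of "level": [0, 1, 2, 1, 0]
Pattern of "sixty": [0, 1, 2, 3, 4]
Patterns do not match
Same pattern = No


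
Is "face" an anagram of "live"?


Word 1: "live" → sorted: eilv
Word 2: "face" → sorted: acef
Same letters? eilv != acef
Anagram = No


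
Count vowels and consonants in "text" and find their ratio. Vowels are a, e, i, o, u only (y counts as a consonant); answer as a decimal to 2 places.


Word: "text"
Vowels (a,e,i,o,u): 1
Consonants: 3
Ratio = 1/3
= 0.33


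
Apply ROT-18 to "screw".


Word: "screw"
Shift: 18
Each letter → (letter + shift) mod 26:
  's' (18) + 18 = 10 → 'k'
  'c' (2) + 18 = 20 → 'u'
  'r' (17) + 18 = 9 → 'j'
  'e' (4) + 18 = 22 → 'w'
  'w' (22) + 18 = 14 → 'o'
Result = "kujwo"


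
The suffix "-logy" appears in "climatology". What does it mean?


Suffix: -logy
Example: climatology = climate + -logy, with a spelling change
Meaning = study of


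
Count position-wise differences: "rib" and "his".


Comparing character by character (same length = 3):
  Pos 0: 'r' vs 'h' !=
  Pos 1: 'i' vs 'i' =
  Pos 2: 'b' vs 's' !=
Hamming distance = 2


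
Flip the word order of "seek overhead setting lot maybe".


Original: "seek overhead setting lot maybe"
Words (1..n): seek | overhead | setting | lot | maybe
Reversed (n..1): maybe | lot | setting | overhead | seek
Result = "maybe lot setting overhead seek"


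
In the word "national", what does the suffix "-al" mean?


Suffix: -al
As in: national -> nation + -al
Meaning = relating to


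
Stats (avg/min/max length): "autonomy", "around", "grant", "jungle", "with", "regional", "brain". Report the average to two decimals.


Lengths: "autonomy"=8, "around"=6, "grant"=5, "jungle"=6, "with"=4, "regional"=8, "brain"=5
Sum = 42, Count = 7
Average = 42/7 = 6.00
= avg=6.00, min=4, max=8


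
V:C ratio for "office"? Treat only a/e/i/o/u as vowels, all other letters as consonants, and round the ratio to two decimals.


Word: "office"
Vowels (a,e,i,o,u): 3
Consonants: 3
Ratio = 3/3
= 1.00


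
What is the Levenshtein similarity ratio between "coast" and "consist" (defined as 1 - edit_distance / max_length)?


Word 1: "coast" (length 5)
Word 2: "consist" (length 7)
One optimal edit sequence:
  1. keep 'c'
  2. keep 'o'
  3. insert 'n'  (+1)
  4. insert 's'  (+1)
  5. substitute 'a' -> 'i'  (+1)
  6. keep 's'
  7. keep 't'
Edit distance = 3
Max length = max(5, 7) = 7
Similarity = 1 - 3/7
= 0.5714


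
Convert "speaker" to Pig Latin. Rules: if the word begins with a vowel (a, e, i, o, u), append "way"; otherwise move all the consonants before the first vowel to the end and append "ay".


Word: "speaker"
Starts with consonant(s) → move to end, add 'ay'
Consonant cluster: "sp"
Pig Latin = "eakerspay"


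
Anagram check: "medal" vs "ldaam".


Word 1: "medal" → sorted: adelm
Word 2: "ldaam" → sorted: aadlm
Same letters? adelm != aadlm
Anagram = No


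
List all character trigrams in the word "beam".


Word: "beam" (length 4)
Number of trigrams = 4 - 3 + 1 = 2
  Position 0: "bea"
  Position 1: "eam"
Trigrams = "bea", "eam"


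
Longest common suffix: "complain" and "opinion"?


Word 1: "complain"
Word 2: "opinion"
Comparing from end:
  Pos -1: 'n' == 'n'
  Pos -2: 'i' != 'o' (stop)
LCS = "n" (length 1)


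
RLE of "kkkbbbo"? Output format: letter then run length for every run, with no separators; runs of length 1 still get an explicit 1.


String: "kkkbbbo"
Scanning for consecutive runs:
  'k' x 3
  'b' x 3
  'o' x 1
RLE = "k3b3o1"


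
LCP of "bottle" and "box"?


Word 1: "bottle"
Word 2: "box"
Comparing from start:
  Pos 0: 'b' == 'b'
  Pos 1: 'o' == 'o'
  Pos 2: 't' != 'x' (stop)
LCP = "bo" (length 2)


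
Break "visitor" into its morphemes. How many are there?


Word: "visitor"
Morphemes: visit + -or
Each morpheme carries meaning
= 2 morphemes


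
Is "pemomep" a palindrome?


Word: "pemomep"
Reversed: "pemomep"
Forward == Backward? pemomep == pemomep
Palindrome = Yes


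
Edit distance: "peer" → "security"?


Word 1: "peer" (length 4)
Word 2: "security" (length 8)
One optimal edit sequence (insert/delete/substitute each cost 1):
  1. substitute 'p' -> 's'  (+1)
  2. keep 'e'
  3. insert 'c'  (+1)
  4. substitute 'e' -> 'u'  (+1)
  5. keep 'r'
  6. insert 'i'  (+1)
  7. insert 't'  (+1)
  8. insert 'y'  (+1)
Total edit operations: 6
Edit distance = 6


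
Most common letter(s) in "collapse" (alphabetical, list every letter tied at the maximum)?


Word: "collapse"
Letter counts:
  'a': 1
  'c': 1
  'e': 1
  'l': 2
  'o': 1
  'p': 1
  's': 1
Maximum count = 2
Most frequent = 'l' (2 times each)


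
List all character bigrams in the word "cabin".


Word: "cabin" (length 5)
Number of bigrams = 5 - 2 + 1 = 4
  Position 0: "ca"
  Position 1: "ab"
  Position 2: "bi"
  Position 3: "in"
Bigrams = "ca", "ab", "bi", "in"


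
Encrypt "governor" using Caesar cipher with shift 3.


Word: "governor"
Shift: 3
Each letter → (letter + shift) mod 26:
  'g' (6) + 3 = 9 → 'j'
  'o' (14) + 3 = 17 → 'r'
  'v' (21) + 3 = 24 → 'y'
  'e' (4) + 3 = 7 → 'h'
  'r' (17) + 3 = 20 → 'u'
  'n' (13) + 3 = 16 → 'q'
  'o' (14) + 3 = 17 → 'r'
  'r' (17) + 3 = 20 → 'u'
Result = "jryhuqru"


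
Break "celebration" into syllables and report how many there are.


Word: "celebration"
Syllable breakdown: cel · e · bra · tion
Counting: 4 parts
= 4 syllables


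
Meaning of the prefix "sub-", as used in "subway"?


Prefix: sub-
Example: subway = sub- + way
Meaning = under / below


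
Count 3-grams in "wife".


Word: "wife" (length 4)
Number of 3-grams = length - 3 + 1 = 4 - 3 + 1
= 2


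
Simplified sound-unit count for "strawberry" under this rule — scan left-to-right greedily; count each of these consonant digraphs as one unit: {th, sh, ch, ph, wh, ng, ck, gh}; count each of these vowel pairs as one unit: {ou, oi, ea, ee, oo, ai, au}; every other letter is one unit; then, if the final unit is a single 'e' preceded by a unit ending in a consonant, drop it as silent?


Word: "strawberry" (10 letters)
Left-to-right scan:
  [1] 's' (letter)
  [2] 't' (letter)
  [3] 'r' (letter)
  [4] 'a' (letter)
  [5] 'w' (letter)
  [6] 'b' (letter)
  [7] 'e' (letter)
  [8] 'r' (letter)
  [9] 'r' (letter)
  [10] 'y' (letter)
Units from scan: 10
Sound units = 10 units


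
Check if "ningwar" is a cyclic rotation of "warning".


Word: "warning", Candidate: "ningwar"
Method: check if candidate is substring of word+word
"warningwarning" contains "ningwar"? Yes
Is rotation = Yes


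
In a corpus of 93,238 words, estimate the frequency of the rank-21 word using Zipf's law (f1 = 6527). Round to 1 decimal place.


Zipf's law: f(r) = f(1) / r
f(1) = 6527
f(21) = 6527 / 21
= 310.8 occurrences


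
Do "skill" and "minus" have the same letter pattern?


Pattern of "skill": [0, 1, 2, 3, 3]
Pattern of "minus": [0, 1, 2, 3, 4]
Patterns do not match
Same pattern = No


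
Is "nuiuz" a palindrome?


Word: "nuiuz"
Reversed: "zuiun"
Forward == Backward? nuiuz != zuiun
Palindrome = No


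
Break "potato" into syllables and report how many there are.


Word: "potato"
Syllable breakdown: po-ta-to
Counting: 3 parts
= 3 syllables


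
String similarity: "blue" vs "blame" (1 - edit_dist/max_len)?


Word 1: "blue" (length 4)
Word 2: "blame" (length 5)
One optimal edit sequence:
  1. keep 'b'
  2. keep 'l'
  3. insert 'a'  (+1)
  4. substitute 'u' -> 'm'  (+1)
  5. keep 'e'
Edit distance = 2
Max length = max(4, 5) = 5
Similarity = 1 - 2/5
= 0.6000


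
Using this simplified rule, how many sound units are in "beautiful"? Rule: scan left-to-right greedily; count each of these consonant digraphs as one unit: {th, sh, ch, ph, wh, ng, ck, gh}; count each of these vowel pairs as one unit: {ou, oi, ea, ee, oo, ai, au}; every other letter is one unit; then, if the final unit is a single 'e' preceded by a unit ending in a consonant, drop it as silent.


Word: "beautiful" (9 letters)
Left-to-right scan:
  1. 'b' (letter)
  2. 'ea' (vowel-pair)
  3. 'u' (letter)
  4. 't' (letter)
  5. 'i' (letter)
  6. 'f' (letter)
  7. 'u' (letter)
  8. 'l' (letter)
Units from scan: 8
Sound units = 8 units


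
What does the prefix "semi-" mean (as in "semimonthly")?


Prefix: semi-
Example: semimonthly = semi- + monthly
Meaning = half


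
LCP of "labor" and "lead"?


Word 1: "labor"
Word 2: "lead"
Comparing from start:
  Pos 0: 'l' == 'l'
  Pos 1: 'a' != 'e' (stop)
LCP = "l" (length 1)


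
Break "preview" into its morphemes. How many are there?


Word: "preview"
Morphemes: pre- + view
Each morpheme carries meaning
= 2 morphemes


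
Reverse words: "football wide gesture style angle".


Original: "football wide gesture style angle"
Words (1..n): football | wide | gesture | style | angle
Reversed (n..1): angle | style | gesture | wide | football
Result = "angle style gesture wide football"


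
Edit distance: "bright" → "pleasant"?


Word 1: "bright" (length 6)
Word 2: "pleasant" (length 8)
One optimal edit sequence (insert/delete/substitute each cost 1):
  1. insert 'p'  (+1)
  2. insert 'l'  (+1)
  3. substitute 'b' -> 'e'  (+1)
  4. substitute 'r' -> 'a'  (+1)
  5. substitute 'i' -> 's'  (+1)
  6. substitute 'g' -> 'a'  (+1)
  7. substitute 'h' -> 'n'  (+1)
  8. keep 't'
Total edit operations: 7
Edit distance = 7


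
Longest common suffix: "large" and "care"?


Word 1: "large"
Word 2: "care"
Comparing from end:
  Pos -1: 'e' == 'e'
  Pos -2: 'g' != 'r' (stop)
LCS = "e" (length 1)


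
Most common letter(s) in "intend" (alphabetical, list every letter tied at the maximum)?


Word: "intend"
Letter counts:
  'd': 1
  'e': 1
  'i': 1
  'n': 2
  't': 1
Maximum count = 2
Most frequent = 'n' (2 times each)


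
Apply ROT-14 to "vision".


Word: "vision"
Shift: 14
Each letter → (letter + shift) mod 26:
  'v' (21) + 14 = 9 → 'j'
  'i' (8) + 14 = 22 → 'w'
  's' (18) + 14 = 6 → 'g'
  'i' (8) + 14 = 22 → 'w'
  'o' (14) + 14 = 2 → 'c'
  'n' (13) + 14 = 1 → 'b'
Result = "jwgwcb"


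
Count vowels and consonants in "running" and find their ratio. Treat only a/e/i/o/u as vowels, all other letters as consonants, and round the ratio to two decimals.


Word: "running"
Vowels (a,e,i,o,u): 2
Consonants: 5
Ratio = 2/5
= 0.40


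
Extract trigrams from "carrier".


Word: "carrier" (length 7)
Number of trigrams = 7 - 3 + 1 = 5
  Position 0: "car"
  Position 1: "arr"
  Position 2: "rri"
  Position 3: "rie"
  Position 4: "ier"
Trigrams = "car", "arr", "rri", "rie", "ier"


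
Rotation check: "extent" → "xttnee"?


Word: "extent", Candidate: "xttnee"
Method: check if candidate is substring of word+word
"extentextent" contains "xttnee"? No
Is rotation = No


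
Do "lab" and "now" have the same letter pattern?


Pattern of "lab": [0, 1, 2]
Pattern of "now": [0, 1, 2]
Patterns match
Same pattern = Yes


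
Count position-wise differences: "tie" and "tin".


Comparing character by character (same length = 3):
  Pos 0: 't' vs 't' =
  Pos 1: 'i' vs 'i' =
  Pos 2: 'e' vs 'n' !=
Hamming distance = 1


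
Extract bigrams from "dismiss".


Word: "dismiss" (length 7)
Number of bigrams = 7 - 2 + 1 = 6
  Position 0: "di"
  Position 1: "is"
  Position 2: "sm"
  Position 3: "mi"
  Position 4: "is"
  Position 5: "ss"
Bigrams = "di", "is", "sm", "mi", "is", "ss"


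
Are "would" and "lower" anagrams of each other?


Word 1: "would" → sorted: dlouw
Word 2: "lower" → sorted: elorw
Same letters? dlouw != elorw
Anagram = No


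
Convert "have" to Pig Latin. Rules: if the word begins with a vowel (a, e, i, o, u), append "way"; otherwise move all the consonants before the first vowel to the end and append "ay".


Word: "have"
Starts with consonant(s) → move to end, add 'ay'
Consonant cluster: "h"
Pig Latin = "avehay"


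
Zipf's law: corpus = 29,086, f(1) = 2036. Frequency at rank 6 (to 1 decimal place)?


Zipf's law: f(r) = f(1) / r
f(1) = 2036
f(6) = 2036 / 6
= 339.3 occurrences
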